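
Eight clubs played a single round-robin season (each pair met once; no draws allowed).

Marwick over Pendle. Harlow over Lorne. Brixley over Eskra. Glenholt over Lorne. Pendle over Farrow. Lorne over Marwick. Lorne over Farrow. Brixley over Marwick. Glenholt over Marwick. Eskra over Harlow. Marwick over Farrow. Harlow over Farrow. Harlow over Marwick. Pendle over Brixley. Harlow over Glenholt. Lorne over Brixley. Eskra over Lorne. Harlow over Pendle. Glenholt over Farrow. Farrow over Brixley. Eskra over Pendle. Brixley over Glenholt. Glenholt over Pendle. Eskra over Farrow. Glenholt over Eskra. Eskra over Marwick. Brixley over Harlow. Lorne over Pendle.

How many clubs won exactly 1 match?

Win totals: Glenholt 5, Harlow 5, Pendle 2, Lorne 4, Marwick 2, Farrow 1, Eskra 5, Brixley 4.
Exactly 1: Farrow — 1 club.

1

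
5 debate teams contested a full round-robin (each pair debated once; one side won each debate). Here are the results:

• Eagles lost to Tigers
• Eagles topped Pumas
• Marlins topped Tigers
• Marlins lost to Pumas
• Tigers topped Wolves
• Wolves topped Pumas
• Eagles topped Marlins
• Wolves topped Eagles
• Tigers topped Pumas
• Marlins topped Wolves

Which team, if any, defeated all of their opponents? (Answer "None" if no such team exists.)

Highest win total is Tigers with 3 (out of 4 possible).
Tigers lost to Marlins, so no team went undefeated.

None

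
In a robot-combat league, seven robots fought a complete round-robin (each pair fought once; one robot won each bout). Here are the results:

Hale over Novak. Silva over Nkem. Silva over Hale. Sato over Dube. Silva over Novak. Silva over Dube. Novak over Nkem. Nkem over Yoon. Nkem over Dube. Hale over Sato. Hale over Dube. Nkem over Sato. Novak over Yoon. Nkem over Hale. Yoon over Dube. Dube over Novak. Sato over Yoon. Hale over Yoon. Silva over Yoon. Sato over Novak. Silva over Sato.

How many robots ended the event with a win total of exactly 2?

1

Win totals: Yoon 1, Novak 2, Sato 3, Hale 4, Silva 6, Nkem 4, Dube 1.
Exactly 2: Novak — 1 robot.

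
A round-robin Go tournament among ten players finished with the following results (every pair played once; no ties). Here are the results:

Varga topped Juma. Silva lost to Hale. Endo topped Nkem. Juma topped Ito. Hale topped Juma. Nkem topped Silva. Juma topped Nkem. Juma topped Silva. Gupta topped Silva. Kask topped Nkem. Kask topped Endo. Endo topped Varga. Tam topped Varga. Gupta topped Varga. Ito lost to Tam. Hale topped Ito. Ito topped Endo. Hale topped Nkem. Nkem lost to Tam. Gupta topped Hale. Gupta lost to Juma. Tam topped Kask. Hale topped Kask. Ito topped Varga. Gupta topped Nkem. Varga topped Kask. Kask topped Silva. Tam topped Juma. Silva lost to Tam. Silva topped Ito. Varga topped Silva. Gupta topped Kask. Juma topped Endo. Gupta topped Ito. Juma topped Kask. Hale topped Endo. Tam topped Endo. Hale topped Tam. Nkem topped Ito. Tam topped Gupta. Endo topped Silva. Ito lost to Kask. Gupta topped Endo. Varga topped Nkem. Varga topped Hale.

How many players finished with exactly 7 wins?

2

Win totals: Juma 6, Ito 2, Tam 8, Varga 5, Endo 3, Gupta 7, Silva 1, Hale 7, Nkem 2, Kask 4.
Exactly 7: Gupta, Hale — 2 players.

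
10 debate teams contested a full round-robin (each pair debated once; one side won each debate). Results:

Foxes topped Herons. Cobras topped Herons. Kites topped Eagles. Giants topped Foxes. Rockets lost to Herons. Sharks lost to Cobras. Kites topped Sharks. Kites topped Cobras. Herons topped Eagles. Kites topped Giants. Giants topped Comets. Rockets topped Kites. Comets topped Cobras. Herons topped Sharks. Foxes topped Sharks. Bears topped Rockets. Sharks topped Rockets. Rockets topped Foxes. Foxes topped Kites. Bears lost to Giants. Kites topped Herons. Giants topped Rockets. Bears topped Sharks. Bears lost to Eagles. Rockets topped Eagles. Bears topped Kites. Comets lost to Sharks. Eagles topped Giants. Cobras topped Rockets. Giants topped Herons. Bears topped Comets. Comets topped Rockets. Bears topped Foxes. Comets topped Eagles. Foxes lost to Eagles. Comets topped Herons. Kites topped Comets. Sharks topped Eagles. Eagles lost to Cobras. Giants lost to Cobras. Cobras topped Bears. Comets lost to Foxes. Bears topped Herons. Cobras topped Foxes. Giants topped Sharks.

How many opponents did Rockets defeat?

3

Rockets' results: beat Foxes, Kites, Eagles; lost to Sharks, Herons, Cobras, Bears, Comets, Giants.
That is 3 wins.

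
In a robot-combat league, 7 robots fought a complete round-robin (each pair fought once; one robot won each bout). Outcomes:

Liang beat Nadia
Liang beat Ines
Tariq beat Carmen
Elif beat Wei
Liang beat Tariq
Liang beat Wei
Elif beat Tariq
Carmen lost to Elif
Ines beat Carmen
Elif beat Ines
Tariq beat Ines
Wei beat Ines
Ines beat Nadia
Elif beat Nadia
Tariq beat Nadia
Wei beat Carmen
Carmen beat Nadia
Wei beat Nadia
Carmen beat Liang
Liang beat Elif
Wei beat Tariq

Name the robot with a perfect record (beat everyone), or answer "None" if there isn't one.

None

Highest win total is Liang with 5 (out of 6 possible).
Liang lost to Carmen, so no robot went undefeated.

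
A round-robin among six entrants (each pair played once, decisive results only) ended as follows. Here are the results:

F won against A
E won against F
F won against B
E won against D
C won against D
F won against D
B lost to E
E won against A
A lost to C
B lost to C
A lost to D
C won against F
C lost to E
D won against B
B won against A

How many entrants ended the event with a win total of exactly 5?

1

Win totals: A 0, B 1, C 4, D 2, E 5, F 3.
Exactly 5: E — 1 entrant.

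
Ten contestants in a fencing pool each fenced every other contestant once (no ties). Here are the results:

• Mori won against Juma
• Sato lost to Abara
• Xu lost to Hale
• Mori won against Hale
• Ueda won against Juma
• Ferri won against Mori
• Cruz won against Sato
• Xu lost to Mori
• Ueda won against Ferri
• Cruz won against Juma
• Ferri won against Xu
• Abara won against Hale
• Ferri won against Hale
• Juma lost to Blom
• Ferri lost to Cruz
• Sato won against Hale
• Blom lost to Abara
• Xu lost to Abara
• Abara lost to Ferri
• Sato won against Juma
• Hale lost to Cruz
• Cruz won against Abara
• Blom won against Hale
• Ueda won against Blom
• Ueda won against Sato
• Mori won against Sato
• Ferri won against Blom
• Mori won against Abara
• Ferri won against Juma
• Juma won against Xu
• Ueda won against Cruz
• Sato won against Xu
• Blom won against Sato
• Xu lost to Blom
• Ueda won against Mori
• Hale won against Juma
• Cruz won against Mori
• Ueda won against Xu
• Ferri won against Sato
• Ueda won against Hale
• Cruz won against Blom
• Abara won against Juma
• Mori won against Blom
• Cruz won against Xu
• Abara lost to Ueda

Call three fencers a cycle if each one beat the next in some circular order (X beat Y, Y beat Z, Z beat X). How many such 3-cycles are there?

0

Win totals: Ueda 9, Mori 6, Xu 0, Sato 3, Cruz 8, Hale 2, Ferri 7, Blom 4, Abara 5, Juma 1.
A fencer with w wins dominates both others in C(w,2) triples; summing gives 36 + 15 + 0 + 3 + 28 + 1 + 21 + 6 + 10 + 0 = 120 transitive triples.
Total triples C(10,3) = 120, so cyclic triples = 120 − 120 = 0.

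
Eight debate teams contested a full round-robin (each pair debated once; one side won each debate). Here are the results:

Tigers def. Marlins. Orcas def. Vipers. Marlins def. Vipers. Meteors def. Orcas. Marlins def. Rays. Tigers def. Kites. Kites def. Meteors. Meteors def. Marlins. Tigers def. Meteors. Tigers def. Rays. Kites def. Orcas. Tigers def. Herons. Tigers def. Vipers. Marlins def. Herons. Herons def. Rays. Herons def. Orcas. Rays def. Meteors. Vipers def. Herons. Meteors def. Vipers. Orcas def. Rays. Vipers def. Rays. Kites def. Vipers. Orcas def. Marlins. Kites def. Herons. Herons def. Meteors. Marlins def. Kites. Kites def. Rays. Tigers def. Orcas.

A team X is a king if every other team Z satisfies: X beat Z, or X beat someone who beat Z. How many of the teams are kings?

1

Rays cannot reach Tigers, Herons, Kites in two steps.
Vipers cannot reach Marlins, Tigers, Kites in two steps.
Orcas cannot reach Tigers in two steps.
Marlins cannot reach Tigers in two steps.
Tigers reaches everyone (king).
Meteors cannot reach Tigers in two steps.
Herons cannot reach Tigers, Kites in two steps.
Kites cannot reach Tigers in two steps.
Kings: Tigers — 1.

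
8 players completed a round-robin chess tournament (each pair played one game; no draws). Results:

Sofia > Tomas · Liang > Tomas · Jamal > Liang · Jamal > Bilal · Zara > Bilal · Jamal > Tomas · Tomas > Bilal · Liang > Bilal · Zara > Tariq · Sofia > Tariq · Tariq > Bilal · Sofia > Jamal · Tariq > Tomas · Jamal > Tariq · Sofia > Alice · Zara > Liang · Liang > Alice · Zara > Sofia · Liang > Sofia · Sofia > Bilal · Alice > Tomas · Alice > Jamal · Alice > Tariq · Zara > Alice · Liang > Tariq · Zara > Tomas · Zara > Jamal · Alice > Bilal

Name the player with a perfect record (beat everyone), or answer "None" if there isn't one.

Zara has 7 wins out of 7 opponents — a perfect record.

Zara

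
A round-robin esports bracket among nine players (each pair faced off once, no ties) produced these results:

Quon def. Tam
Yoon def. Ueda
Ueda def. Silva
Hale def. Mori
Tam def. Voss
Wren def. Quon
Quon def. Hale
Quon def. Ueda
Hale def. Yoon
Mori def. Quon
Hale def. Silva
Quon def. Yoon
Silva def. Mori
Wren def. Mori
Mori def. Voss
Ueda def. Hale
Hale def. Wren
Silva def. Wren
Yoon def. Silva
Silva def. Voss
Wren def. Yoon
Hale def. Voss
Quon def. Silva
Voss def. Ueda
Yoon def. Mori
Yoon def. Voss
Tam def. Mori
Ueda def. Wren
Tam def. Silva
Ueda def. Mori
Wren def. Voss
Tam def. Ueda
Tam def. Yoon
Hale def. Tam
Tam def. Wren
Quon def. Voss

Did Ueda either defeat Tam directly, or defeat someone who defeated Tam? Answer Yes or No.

Ueda did not beat Tam directly.
Ueda beat Wren, Hale, Silva, Mori. Of those, Hale beat Tam.

Yes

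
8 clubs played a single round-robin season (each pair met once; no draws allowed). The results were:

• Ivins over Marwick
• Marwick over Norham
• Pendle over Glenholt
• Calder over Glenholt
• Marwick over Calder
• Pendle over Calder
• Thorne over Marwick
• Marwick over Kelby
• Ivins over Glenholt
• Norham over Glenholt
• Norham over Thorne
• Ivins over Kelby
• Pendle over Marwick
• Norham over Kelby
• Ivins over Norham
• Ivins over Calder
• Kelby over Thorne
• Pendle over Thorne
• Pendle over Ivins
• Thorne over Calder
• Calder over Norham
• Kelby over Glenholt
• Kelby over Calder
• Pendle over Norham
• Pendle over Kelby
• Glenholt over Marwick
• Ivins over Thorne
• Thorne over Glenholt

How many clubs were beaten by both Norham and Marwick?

Norham beat: Kelby, Thorne, Glenholt.
Marwick beat: Kelby, Calder, Norham.
Both beat: Kelby — 1.

1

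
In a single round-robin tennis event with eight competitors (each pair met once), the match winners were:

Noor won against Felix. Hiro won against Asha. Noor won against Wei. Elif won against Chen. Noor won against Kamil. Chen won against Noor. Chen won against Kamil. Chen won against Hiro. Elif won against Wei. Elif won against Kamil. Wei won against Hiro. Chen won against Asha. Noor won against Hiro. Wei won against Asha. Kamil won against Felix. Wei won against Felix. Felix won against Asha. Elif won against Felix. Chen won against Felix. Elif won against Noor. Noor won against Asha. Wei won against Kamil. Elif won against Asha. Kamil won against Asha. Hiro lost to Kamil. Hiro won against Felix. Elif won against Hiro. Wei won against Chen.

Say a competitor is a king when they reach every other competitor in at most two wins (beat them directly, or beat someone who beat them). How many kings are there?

1

Chen cannot reach Elif in two steps.
Hiro cannot reach Chen, Wei, Kamil, Elif, Noor in two steps.
Wei cannot reach Elif in two steps.
Felix cannot reach Chen, Hiro, Wei, Kamil, Elif, Noor in two steps.
Kamil cannot reach Chen, Wei, Elif, Noor in two steps.
Elif reaches everyone (king).
Noor cannot reach Elif in two steps.
Asha cannot reach Chen, Hiro, Wei, Felix, Kamil, Elif, Noor in two steps.
Kings: Elif — 1.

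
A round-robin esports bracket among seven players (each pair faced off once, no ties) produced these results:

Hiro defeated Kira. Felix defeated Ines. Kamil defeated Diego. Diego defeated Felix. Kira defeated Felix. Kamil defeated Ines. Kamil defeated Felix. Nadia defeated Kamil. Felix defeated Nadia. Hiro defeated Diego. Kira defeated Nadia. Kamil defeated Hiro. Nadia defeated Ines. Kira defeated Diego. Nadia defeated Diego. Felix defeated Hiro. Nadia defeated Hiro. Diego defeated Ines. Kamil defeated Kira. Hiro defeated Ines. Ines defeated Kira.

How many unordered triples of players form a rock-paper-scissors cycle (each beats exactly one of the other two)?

9

Win totals: Hiro 3, Nadia 4, Kamil 5, Diego 2, Felix 3, Ines 1, Kira 3.
A player with w wins dominates both others in C(w,2) triples; summing gives 3 + 6 + 10 + 1 + 3 + 0 + 3 = 26 transitive triples.
Total triples C(7,3) = 35, so cyclic triples = 35 − 26 = 9.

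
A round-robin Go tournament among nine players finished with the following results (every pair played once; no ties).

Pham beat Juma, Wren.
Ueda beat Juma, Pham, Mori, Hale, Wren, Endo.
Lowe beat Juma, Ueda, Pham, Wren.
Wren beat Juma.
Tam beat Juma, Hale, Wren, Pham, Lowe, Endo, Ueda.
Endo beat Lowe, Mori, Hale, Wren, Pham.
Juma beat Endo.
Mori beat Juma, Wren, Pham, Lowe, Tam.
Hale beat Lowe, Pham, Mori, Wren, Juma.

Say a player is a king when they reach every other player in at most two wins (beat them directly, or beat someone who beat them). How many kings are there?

5

Ueda reaches everyone (king).
Tam reaches everyone (king).
Endo reaches everyone (king).
Hale reaches everyone (king).
Pham cannot reach Ueda, Tam, Hale, Lowe, Mori in two steps.
Wren cannot reach Ueda, Tam, Hale, Pham, Lowe, Mori in two steps.
Lowe cannot reach Tam in two steps.
Juma cannot reach Ueda, Tam in two steps.
Mori reaches everyone (king).
Kings: Ueda, Tam, Endo, Hale, Mori — 5.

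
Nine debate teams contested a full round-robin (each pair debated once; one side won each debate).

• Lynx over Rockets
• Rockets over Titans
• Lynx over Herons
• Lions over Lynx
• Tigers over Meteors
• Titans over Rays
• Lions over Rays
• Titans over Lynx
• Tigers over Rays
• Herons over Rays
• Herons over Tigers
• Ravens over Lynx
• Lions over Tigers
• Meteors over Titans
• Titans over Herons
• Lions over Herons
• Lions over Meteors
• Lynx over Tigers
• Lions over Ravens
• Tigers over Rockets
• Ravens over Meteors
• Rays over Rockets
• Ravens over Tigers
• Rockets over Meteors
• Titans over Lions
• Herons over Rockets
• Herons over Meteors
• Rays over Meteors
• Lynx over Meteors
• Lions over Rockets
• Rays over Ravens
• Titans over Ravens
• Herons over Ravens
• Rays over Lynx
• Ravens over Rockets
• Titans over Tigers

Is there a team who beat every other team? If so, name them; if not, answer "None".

Highest win total is Lions with 7 (out of 8 possible).
Lions lost to Titans, so no team went undefeated.

None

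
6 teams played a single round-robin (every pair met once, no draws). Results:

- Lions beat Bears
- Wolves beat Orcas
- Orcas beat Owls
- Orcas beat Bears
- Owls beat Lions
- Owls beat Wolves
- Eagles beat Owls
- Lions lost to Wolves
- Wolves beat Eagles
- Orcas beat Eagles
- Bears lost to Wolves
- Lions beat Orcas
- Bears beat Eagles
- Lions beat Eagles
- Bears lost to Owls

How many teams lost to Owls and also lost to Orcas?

1

Owls beat: Bears, Wolves, Lions.
Orcas beat: Bears, Eagles, Owls.
Both beat: Bears — 1.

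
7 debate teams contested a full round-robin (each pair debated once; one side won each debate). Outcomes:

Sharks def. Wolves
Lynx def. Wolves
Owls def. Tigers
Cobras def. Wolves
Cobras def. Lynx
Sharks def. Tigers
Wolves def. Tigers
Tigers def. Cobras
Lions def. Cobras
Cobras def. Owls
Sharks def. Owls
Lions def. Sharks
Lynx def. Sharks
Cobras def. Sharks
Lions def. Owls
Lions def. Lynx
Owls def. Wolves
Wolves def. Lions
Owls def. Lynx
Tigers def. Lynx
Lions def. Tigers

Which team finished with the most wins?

Win totals: Lynx 2, Tigers 2, Lions 5, Wolves 2, Sharks 3, Cobras 4, Owls 3.
Lions leads with 5 wins (next highest: 4).

Lions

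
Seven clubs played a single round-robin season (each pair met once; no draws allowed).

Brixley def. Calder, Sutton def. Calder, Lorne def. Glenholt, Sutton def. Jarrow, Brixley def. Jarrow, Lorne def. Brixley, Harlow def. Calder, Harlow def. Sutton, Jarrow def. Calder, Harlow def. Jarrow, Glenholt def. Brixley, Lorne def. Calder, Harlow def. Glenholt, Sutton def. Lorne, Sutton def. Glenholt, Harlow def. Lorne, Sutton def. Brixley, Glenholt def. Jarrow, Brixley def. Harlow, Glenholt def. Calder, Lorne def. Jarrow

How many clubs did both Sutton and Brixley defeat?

2

Sutton beat: Lorne, Brixley, Jarrow, Calder, Glenholt.
Brixley beat: Jarrow, Harlow, Calder.
Both beat: Jarrow, Calder — 2.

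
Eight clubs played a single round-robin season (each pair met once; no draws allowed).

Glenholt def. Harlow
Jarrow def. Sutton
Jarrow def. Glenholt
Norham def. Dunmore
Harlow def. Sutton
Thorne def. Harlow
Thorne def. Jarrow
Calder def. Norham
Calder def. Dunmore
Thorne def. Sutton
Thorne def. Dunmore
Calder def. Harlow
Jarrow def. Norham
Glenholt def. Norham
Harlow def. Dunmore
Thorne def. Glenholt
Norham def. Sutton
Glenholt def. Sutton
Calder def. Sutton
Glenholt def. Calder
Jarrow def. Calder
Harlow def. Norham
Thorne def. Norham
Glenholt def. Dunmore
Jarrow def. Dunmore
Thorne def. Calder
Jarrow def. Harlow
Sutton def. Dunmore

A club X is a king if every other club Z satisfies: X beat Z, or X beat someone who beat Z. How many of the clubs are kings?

1

Thorne reaches everyone (king).
Sutton cannot reach Thorne, Glenholt, Norham, Jarrow, Harlow, Calder in two steps.
Glenholt cannot reach Thorne, Jarrow in two steps.
Dunmore cannot reach Thorne, Sutton, Glenholt, Norham, Jarrow, Harlow, Calder in two steps.
Norham cannot reach Thorne, Glenholt, Jarrow, Harlow, Calder in two steps.
Jarrow cannot reach Thorne in two steps.
Harlow cannot reach Thorne, Glenholt, Jarrow, Calder in two steps.
Calder cannot reach Thorne, Glenholt, Jarrow in two steps.
Kings: Thorne — 1.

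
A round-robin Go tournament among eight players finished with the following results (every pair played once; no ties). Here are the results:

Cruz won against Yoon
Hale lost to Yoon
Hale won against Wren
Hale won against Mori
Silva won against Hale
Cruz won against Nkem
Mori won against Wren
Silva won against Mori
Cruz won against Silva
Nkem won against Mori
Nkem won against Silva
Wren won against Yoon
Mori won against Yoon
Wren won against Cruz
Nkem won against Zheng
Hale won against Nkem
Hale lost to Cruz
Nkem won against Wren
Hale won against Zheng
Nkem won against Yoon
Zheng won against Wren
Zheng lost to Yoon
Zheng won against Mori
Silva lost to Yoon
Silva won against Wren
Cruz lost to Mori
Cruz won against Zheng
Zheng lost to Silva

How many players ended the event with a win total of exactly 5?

2

Win totals: Nkem 5, Yoon 3, Silva 4, Wren 2, Hale 4, Zheng 2, Mori 3, Cruz 5.
Exactly 5: Nkem, Cruz — 2 players.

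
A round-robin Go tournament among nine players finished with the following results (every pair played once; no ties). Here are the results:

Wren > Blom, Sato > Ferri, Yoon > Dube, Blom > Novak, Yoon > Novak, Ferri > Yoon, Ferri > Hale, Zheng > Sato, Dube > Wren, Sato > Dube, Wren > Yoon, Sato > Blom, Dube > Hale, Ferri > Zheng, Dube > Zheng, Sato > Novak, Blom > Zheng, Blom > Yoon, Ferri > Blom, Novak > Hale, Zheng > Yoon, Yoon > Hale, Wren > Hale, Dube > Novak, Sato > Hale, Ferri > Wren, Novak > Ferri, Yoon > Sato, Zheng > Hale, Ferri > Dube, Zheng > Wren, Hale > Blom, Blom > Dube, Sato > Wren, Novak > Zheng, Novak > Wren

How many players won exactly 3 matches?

1

Win totals: Yoon 4, Wren 3, Novak 4, Hale 1, Dube 4, Zheng 4, Blom 4, Sato 6, Ferri 6.
Exactly 3: Wren — 1 player.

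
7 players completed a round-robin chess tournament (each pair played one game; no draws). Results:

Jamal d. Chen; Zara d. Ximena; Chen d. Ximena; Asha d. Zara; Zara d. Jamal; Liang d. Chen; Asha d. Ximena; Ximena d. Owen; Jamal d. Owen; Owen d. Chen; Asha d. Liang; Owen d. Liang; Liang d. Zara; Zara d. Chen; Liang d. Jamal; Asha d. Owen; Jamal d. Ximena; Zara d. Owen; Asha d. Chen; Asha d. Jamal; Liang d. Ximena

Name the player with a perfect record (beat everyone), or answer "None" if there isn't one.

Asha has 6 wins out of 6 opponents — a perfect record.

Asha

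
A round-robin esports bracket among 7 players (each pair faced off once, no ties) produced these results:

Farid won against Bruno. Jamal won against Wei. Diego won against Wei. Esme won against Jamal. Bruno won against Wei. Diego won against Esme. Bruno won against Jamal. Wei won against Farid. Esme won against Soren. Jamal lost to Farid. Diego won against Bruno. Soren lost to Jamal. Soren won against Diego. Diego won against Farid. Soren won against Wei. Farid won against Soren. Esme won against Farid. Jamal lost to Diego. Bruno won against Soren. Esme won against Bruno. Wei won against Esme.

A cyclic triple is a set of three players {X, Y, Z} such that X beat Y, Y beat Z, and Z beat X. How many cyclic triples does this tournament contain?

Win totals: Esme 4, Jamal 2, Diego 5, Soren 2, Bruno 3, Wei 2, Farid 3.
A player with w wins dominates both others in C(w,2) triples; summing gives 6 + 1 + 10 + 1 + 3 + 1 + 3 = 25 transitive triples.
Total triples C(7,3) = 35, so cyclic triples = 35 − 25 = 10.

10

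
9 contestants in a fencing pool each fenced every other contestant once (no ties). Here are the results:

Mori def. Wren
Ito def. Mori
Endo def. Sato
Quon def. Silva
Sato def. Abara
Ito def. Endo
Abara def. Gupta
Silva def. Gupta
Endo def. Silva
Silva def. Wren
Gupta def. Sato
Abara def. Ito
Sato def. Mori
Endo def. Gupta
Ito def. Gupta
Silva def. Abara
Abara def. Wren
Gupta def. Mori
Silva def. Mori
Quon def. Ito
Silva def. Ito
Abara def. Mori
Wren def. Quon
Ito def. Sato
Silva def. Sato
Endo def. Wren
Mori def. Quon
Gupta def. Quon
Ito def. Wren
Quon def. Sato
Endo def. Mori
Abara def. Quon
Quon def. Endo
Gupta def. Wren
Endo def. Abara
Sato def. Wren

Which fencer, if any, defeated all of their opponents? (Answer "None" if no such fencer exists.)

Highest win total is Silva with 6 (out of 8 possible).
Silva lost to Endo, Quon, so no fencer went undefeated.

None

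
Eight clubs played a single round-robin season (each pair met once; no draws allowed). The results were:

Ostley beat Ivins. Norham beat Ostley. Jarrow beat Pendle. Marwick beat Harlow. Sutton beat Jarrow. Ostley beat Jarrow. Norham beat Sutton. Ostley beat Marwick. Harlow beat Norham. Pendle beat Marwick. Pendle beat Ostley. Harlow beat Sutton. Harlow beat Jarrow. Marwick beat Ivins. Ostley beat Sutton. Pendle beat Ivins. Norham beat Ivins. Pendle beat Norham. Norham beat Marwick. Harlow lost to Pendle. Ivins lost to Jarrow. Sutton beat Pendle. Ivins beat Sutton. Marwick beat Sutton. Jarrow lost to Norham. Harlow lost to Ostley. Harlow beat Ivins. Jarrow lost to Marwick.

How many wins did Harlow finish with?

4

Harlow's results: beat Ivins, Jarrow, Norham, Sutton; lost to Pendle, Marwick, Ostley.
That is 4 wins.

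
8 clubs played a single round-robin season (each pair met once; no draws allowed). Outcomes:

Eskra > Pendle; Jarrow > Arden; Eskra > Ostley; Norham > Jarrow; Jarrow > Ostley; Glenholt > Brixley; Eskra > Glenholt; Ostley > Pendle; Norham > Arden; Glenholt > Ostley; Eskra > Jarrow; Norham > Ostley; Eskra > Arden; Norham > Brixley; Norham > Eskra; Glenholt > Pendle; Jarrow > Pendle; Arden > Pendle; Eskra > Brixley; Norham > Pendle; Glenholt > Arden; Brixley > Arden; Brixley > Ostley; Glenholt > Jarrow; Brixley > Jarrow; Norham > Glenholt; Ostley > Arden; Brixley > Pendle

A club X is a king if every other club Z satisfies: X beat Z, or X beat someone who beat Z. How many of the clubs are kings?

Jarrow cannot reach Brixley, Glenholt, Eskra, Norham in two steps.
Brixley cannot reach Glenholt, Eskra, Norham in two steps.
Glenholt cannot reach Eskra, Norham in two steps.
Ostley cannot reach Jarrow, Brixley, Glenholt, Eskra, Norham in two steps.
Eskra cannot reach Norham in two steps.
Norham reaches everyone (king).
Arden cannot reach Jarrow, Brixley, Glenholt, Ostley, Eskra, Norham in two steps.
Pendle cannot reach Jarrow, Brixley, Glenholt, Ostley, Eskra, Norham, Arden in two steps.
Kings: Norham — 1.

1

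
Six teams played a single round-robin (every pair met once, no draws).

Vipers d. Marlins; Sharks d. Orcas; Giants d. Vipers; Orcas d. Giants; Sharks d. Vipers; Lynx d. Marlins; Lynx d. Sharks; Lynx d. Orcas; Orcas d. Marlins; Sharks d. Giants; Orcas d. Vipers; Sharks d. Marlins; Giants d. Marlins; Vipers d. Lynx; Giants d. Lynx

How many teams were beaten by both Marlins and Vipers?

0

Marlins beat: no one.
Vipers beat: Lynx, Marlins.
No one was beaten by both.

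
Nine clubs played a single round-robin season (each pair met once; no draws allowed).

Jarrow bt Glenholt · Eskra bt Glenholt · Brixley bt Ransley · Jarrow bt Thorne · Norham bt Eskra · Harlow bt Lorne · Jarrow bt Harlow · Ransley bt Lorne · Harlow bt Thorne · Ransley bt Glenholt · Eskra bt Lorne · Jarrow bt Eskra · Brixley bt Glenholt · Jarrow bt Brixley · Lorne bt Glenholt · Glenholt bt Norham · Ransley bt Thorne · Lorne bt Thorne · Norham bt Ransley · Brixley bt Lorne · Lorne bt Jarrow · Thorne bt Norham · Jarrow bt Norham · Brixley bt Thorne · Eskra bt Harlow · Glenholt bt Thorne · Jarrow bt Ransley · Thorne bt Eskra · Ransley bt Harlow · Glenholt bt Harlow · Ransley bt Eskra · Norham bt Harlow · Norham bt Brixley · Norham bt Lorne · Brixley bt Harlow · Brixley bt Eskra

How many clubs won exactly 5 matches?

Win totals: Brixley 6, Eskra 3, Harlow 2, Norham 5, Glenholt 3, Jarrow 7, Lorne 3, Ransley 5, Thorne 2.
Exactly 5: Norham, Ransley — 2 clubs.

2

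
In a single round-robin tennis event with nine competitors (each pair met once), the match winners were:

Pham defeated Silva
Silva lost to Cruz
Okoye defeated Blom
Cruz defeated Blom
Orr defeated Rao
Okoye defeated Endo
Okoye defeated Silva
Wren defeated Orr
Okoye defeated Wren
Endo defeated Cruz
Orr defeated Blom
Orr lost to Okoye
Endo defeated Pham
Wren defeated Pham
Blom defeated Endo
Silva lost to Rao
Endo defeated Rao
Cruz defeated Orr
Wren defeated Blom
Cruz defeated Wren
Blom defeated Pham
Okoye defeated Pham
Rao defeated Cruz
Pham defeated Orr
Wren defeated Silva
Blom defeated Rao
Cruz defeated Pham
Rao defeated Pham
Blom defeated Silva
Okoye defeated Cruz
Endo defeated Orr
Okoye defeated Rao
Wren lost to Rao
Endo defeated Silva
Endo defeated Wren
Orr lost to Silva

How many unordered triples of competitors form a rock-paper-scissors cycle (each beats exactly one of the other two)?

Win totals: Wren 4, Cruz 5, Silva 1, Blom 4, Rao 4, Okoye 8, Pham 2, Endo 6, Orr 2.
A competitor with w wins dominates both others in C(w,2) triples; summing gives 6 + 10 + 0 + 6 + 6 + 28 + 1 + 15 + 1 = 73 transitive triples.
Total triples C(9,3) = 84, so cyclic triples = 84 − 73 = 11.

11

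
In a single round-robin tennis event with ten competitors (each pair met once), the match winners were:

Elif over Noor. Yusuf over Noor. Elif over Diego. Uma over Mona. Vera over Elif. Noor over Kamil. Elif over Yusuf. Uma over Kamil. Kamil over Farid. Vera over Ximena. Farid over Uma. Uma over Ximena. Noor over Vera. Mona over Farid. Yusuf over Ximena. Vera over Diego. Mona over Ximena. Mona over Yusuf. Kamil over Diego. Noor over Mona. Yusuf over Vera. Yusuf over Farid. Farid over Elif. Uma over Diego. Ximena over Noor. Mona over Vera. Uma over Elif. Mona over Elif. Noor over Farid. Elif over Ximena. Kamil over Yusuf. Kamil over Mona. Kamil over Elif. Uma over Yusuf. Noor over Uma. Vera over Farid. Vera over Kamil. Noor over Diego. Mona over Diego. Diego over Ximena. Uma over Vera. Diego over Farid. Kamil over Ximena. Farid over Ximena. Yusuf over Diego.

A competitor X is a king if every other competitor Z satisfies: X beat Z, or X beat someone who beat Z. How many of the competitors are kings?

8

Diego cannot reach Vera, Kamil, Mona, Yusuf in two steps.
Vera reaches everyone (king).
Kamil reaches everyone (king).
Elif reaches everyone (king).
Mona reaches everyone (king).
Farid reaches everyone (king).
Uma reaches everyone (king).
Noor reaches everyone (king).
Ximena cannot reach Elif, Yusuf in two steps.
Yusuf reaches everyone (king).
Kings: Vera, Kamil, Elif, Mona, Farid, Uma, Noor, Yusuf — 8.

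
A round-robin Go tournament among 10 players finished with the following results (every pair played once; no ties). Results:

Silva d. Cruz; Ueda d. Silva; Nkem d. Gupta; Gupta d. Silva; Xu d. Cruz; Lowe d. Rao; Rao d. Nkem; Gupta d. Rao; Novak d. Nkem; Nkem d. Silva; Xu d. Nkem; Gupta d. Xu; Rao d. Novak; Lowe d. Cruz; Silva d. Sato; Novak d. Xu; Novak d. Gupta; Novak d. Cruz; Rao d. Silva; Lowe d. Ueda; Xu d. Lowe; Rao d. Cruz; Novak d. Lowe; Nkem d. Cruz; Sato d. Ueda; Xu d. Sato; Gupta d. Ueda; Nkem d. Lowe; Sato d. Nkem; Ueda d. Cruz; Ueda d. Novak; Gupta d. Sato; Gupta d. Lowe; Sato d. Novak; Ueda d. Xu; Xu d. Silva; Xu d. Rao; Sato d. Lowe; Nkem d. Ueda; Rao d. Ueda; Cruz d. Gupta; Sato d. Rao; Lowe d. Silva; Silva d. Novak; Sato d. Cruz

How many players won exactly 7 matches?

Win totals: Silva 3, Gupta 6, Nkem 5, Rao 5, Lowe 4, Xu 6, Cruz 1, Ueda 4, Novak 5, Sato 6.
No player has exactly 7 wins.

0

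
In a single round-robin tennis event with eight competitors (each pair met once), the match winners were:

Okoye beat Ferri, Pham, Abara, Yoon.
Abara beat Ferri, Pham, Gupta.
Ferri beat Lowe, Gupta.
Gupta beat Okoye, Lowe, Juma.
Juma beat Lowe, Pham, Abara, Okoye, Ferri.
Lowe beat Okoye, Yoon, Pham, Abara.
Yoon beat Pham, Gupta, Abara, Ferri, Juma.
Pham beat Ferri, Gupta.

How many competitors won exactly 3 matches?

2

Win totals: Lowe 4, Gupta 3, Abara 3, Pham 2, Yoon 5, Juma 5, Ferri 2, Okoye 4.
Exactly 3: Gupta, Abara — 2 competitors.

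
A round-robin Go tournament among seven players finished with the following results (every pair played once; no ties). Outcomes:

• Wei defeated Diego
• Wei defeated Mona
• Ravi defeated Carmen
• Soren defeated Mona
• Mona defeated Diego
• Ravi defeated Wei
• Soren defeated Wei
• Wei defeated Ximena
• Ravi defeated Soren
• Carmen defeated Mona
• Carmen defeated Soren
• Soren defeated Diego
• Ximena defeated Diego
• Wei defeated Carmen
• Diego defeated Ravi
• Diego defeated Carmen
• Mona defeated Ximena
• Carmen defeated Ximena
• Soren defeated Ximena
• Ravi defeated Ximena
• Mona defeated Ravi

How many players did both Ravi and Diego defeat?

Ravi beat: Wei, Ximena, Soren, Carmen.
Diego beat: Ravi, Carmen.
Both beat: Carmen — 1.

1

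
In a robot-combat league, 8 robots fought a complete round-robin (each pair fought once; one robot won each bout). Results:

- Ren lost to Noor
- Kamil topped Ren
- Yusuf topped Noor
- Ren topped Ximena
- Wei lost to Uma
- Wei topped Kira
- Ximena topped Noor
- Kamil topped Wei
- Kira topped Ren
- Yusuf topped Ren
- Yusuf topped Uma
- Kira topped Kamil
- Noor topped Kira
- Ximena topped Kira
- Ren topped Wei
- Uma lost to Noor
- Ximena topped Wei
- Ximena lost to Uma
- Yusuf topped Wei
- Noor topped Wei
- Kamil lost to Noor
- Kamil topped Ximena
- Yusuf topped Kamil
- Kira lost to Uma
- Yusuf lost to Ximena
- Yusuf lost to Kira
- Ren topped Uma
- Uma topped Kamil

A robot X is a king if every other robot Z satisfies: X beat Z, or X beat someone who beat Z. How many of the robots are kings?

7

Noor reaches everyone (king).
Kamil reaches everyone (king).
Yusuf reaches everyone (king).
Ximena reaches everyone (king).
Kira reaches everyone (king).
Wei cannot reach Noor, Ximena, Uma in two steps.
Ren reaches everyone (king).
Uma reaches everyone (king).
Kings: Noor, Kamil, Yusuf, Ximena, Kira, Ren, Uma — 7.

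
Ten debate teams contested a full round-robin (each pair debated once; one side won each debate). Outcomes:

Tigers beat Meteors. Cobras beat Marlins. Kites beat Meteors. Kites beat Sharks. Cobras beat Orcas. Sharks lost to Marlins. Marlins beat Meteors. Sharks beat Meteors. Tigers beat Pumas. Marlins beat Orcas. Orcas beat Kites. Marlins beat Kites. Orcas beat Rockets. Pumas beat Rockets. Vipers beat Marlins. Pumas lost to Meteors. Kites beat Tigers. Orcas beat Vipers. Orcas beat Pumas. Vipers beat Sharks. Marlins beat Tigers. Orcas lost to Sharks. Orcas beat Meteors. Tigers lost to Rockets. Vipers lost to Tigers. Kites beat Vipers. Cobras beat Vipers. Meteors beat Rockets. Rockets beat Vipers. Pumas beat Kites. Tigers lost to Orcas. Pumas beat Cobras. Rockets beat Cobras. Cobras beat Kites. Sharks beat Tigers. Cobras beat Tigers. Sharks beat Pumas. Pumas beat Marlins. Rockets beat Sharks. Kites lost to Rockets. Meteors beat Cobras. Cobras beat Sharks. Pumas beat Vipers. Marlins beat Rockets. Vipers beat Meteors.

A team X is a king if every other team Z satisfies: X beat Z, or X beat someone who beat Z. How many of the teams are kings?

9

Sharks reaches everyone (king).
Kites reaches everyone (king).
Marlins reaches everyone (king).
Tigers cannot reach Orcas in two steps.
Meteors reaches everyone (king).
Rockets reaches everyone (king).
Orcas reaches everyone (king).
Cobras reaches everyone (king).
Pumas reaches everyone (king).
Vipers reaches everyone (king).
Kings: Sharks, Kites, Marlins, Meteors, Rockets, Orcas, Cobras, Pumas, Vipers — 9.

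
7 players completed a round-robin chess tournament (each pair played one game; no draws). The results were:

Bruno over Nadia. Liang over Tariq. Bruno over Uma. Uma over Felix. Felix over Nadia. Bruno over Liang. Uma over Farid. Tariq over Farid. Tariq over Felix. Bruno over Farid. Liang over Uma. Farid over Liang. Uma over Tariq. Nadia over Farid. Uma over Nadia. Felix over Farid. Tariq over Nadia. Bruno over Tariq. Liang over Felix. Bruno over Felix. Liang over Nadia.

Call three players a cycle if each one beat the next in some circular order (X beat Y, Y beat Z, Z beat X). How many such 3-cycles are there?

4

Win totals: Farid 1, Felix 2, Liang 4, Tariq 3, Bruno 6, Nadia 1, Uma 4.
A player with w wins dominates both others in C(w,2) triples; summing gives 0 + 1 + 6 + 3 + 15 + 0 + 6 = 31 transitive triples.
Total triples C(7,3) = 35, so cyclic triples = 35 − 31 = 4.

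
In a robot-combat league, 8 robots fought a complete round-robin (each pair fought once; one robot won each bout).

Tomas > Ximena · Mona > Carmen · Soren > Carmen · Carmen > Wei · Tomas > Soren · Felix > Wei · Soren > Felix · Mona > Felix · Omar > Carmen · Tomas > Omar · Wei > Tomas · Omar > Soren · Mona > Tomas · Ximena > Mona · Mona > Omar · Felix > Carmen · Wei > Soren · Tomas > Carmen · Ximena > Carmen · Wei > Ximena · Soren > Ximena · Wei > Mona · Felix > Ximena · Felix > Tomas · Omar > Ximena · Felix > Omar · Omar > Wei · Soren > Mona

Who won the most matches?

Felix

Win totals: Ximena 2, Felix 5, Carmen 1, Mona 4, Soren 4, Omar 4, Wei 4, Tomas 4.
Felix leads with 5 wins (next highest: 4).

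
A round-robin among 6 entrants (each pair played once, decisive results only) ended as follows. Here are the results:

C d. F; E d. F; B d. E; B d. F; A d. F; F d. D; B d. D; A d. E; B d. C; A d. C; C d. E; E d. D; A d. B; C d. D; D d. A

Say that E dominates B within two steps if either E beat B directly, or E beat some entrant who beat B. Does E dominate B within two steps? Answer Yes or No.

E did not beat B directly.
E beat D, F, but each of them lost to B. No two-step path.

No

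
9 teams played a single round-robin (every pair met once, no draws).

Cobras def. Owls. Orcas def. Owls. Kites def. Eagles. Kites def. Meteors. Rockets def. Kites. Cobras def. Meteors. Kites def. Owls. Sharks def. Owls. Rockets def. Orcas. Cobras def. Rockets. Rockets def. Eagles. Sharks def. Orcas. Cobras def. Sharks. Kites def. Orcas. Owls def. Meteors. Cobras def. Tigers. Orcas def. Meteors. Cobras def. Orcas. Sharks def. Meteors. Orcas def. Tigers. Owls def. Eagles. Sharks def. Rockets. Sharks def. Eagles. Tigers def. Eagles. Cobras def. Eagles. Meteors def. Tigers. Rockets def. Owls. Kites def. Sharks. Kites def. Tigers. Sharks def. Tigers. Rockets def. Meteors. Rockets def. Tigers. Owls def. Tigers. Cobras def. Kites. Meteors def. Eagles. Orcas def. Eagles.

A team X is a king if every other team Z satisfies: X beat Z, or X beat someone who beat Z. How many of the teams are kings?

1

Tigers cannot reach Meteors, Rockets, Kites, Cobras, Owls, Orcas, Sharks in two steps.
Meteors cannot reach Rockets, Kites, Cobras, Owls, Orcas, Sharks in two steps.
Rockets cannot reach Cobras in two steps.
Kites cannot reach Cobras in two steps.
Cobras reaches everyone (king).
Owls cannot reach Rockets, Kites, Cobras, Orcas, Sharks in two steps.
Orcas cannot reach Rockets, Kites, Cobras, Sharks in two steps.
Eagles cannot reach Tigers, Meteors, Rockets, Kites, Cobras, Owls, Orcas, Sharks in two steps.
Sharks cannot reach Cobras in two steps.
Kings: Cobras — 1.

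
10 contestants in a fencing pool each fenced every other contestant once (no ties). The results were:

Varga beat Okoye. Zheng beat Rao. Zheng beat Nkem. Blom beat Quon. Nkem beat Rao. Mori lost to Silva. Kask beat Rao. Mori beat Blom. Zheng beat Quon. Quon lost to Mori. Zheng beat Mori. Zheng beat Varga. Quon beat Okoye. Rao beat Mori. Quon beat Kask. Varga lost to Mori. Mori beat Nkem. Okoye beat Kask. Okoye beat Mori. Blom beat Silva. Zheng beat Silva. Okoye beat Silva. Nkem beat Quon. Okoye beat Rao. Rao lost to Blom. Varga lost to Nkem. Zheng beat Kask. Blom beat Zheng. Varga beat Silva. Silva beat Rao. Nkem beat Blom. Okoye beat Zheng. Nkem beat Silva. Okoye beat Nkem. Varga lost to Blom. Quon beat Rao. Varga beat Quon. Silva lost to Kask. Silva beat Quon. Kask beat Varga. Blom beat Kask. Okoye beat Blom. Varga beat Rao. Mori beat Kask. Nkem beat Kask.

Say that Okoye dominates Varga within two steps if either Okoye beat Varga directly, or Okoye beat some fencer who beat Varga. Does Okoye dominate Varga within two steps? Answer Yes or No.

Okoye did not beat Varga directly.
Okoye beat Nkem, Zheng, Kask, Blom, Rao, Mori, Silva. Of those, Nkem beat Varga.

Yes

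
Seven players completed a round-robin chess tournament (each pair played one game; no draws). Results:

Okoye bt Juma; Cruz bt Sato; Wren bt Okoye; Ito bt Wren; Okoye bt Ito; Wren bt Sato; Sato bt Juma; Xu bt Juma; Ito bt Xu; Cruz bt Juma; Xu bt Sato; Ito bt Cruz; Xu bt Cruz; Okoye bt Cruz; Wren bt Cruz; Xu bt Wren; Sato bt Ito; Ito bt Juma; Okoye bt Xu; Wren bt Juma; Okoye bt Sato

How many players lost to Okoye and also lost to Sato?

Okoye beat: Sato, Cruz, Xu, Ito, Juma.
Sato beat: Ito, Juma.
Both beat: Ito, Juma — 2.

2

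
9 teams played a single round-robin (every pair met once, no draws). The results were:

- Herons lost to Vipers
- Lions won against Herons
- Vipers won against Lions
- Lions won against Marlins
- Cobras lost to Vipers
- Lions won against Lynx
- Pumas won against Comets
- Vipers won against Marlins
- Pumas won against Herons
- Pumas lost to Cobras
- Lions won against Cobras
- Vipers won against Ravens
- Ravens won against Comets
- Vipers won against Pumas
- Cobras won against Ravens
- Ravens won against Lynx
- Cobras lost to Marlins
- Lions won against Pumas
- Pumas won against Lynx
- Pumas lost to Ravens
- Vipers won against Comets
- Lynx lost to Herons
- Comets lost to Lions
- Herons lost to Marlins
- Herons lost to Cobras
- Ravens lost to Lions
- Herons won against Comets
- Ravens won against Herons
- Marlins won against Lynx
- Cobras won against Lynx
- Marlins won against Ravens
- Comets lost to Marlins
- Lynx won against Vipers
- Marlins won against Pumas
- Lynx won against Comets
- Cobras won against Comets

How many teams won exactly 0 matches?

Win totals: Marlins 6, Comets 0, Cobras 5, Herons 2, Pumas 3, Ravens 4, Lions 7, Vipers 7, Lynx 2.
Exactly 0: Comets — 1 team.

1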